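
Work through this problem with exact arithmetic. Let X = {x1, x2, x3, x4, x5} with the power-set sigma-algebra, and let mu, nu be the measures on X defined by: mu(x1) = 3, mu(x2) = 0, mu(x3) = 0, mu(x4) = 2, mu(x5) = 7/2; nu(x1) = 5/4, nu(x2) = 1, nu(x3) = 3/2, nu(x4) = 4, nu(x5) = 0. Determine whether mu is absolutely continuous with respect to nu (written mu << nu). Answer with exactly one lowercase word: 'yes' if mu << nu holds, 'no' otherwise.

mu << nu means: every nu-null measurable set is also mu-null; equivalently, for every atom x, if nu({x}) = 0 then mu({x}) = 0.
Checking each atom:
  x1: nu = 5/4 > 0 -> no constraint.
  x2: nu = 1 > 0 -> no constraint.
  x3: nu = 3/2 > 0 -> no constraint.
  x4: nu = 4 > 0 -> no constraint.
  x5: nu = 0, mu = 7/2 > 0 -> violates mu << nu.
The atom(s) x5 violate the condition (nu = 0 but mu > 0). Therefore mu is NOT absolutely continuous w.r.t. nu.

no


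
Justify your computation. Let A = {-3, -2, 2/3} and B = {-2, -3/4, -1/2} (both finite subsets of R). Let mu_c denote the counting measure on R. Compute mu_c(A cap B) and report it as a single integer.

Counting measure on a finite set equals cardinality. mu_c(A cap B) = |A cap B| (elements appearing in both).
Enumerating the elements of A that also lie in B gives 1 element(s).
So mu_c(A cap B) = 1.

1


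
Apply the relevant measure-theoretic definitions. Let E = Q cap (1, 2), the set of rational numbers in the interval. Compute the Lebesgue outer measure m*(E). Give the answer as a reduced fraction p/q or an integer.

The set Q cap (1, 2) is countable (a subset of the countable set Q). Lebesgue outer measure of any countable set is 0: each singleton {q} has m*({q}) = 0, and by countable subadditivity m*(union_k {q_k}) <= sum_k m*({q_k}) = sum_k 0 = 0. The reverse inequality m*(E) >= 0 is automatic. So m*(Q cap (1, 2)) = 0.

0


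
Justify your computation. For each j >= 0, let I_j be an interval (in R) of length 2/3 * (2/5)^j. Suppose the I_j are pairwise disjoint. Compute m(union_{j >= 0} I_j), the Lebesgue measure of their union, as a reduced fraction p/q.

By countable additivity of the Lebesgue measure on pairwise disjoint measurable sets,
  m(union_{j >= 0} I_j) = sum_{j >= 0} m(I_j) = sum_{j >= 0} a * r^j,
  with a = 2/3 and r = 2/5.
Since 0 < r = 2/5 < 1, the geometric series converges:
  sum_{j >= 0} a * r^j = a / (1 - r).
  = 2/3 / (1 - 2/5)
  = 2/3 / (3/5)
  = 10/9.

10/9


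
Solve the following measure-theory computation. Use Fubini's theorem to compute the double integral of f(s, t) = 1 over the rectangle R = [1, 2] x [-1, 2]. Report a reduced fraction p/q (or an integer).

f(s, t) is a tensor product of a function of s and a function of t, and both factors are bounded continuous (hence Lebesgue integrable) on the rectangle, so Fubini's theorem applies:
  integral_R f d(m x m) = (integral_a1^b1 1 ds) * (integral_a2^b2 1 dt).
Inner integral in s: integral_{1}^{2} 1 ds = (2^1 - 1^1)/1
  = 1.
Inner integral in t: integral_{-1}^{2} 1 dt = (2^1 - (-1)^1)/1
  = 3.
Product: (1) * (3) = 3.

3


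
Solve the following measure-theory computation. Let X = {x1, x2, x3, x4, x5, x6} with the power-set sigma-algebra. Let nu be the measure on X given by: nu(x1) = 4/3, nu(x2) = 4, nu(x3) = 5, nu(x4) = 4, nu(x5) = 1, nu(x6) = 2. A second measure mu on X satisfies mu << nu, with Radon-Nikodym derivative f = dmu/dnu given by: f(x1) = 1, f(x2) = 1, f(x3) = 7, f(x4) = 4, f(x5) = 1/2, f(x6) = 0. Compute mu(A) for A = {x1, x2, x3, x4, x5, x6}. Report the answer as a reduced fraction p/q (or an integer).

By the defining property of the Radon-Nikodym derivative, for every measurable set A,
  mu(A) = integral_A f dnu.
Since nu is a discrete measure concentrated on the atoms of X, the integral over A reduces to the sum
  mu(A) = sum_{x in A} f(x) * nu({x}).
Computing each term:
  x1: f(x1) * nu(x1) = 1 * 4/3 = 4/3.
  x2: f(x2) * nu(x2) = 1 * 4 = 4.
  x3: f(x3) * nu(x3) = 7 * 5 = 35.
  x4: f(x4) * nu(x4) = 4 * 4 = 16.
  x5: f(x5) * nu(x5) = 1/2 * 1 = 1/2.
  x6: f(x6) * nu(x6) = 0 * 2 = 0.
Summing: mu(A) = 4/3 + 4 + 35 + 16 + 1/2 + 0 = 341/6.

341/6


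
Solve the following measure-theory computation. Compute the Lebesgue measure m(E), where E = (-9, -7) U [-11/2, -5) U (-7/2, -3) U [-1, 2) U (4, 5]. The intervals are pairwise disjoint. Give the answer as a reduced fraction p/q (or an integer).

For pairwise disjoint intervals, m(union_i I_i) = sum_i m(I_i),
and m is invariant under swapping open/closed endpoints (single points have measure 0).
So m(E) = sum_i (b_i - a_i).
  I_1 has length -7 - (-9) = 2.
  I_2 has length -5 - (-11/2) = 1/2.
  I_3 has length -3 - (-7/2) = 1/2.
  I_4 has length 2 - (-1) = 3.
  I_5 has length 5 - 4 = 1.
Summing:
  m(E) = 2 + 1/2 + 1/2 + 3 + 1 = 7.

7


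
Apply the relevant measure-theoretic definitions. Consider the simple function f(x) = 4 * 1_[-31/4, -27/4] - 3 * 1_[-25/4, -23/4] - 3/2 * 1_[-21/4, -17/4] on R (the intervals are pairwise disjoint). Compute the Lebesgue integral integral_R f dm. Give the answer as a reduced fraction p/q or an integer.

For a simple function f = sum_i c_i * 1_{A_i} with disjoint A_i,
  integral f dm = sum_i c_i * m(A_i).
Lengths of the A_i:
  m(A_1) = -27/4 - (-31/4) = 1.
  m(A_2) = -23/4 - (-25/4) = 1/2.
  m(A_3) = -17/4 - (-21/4) = 1.
Contributions c_i * m(A_i):
  (4) * (1) = 4.
  (-3) * (1/2) = -3/2.
  (-3/2) * (1) = -3/2.
Total: 4 - 3/2 - 3/2 = 1.

1


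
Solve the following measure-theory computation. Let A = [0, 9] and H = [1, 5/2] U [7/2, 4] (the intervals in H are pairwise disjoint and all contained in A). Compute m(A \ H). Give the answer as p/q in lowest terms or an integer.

The ambient interval has length m(A) = 9 - 0 = 9.
Since the holes are disjoint and sit inside A, by finite additivity
  m(H) = sum_i (b_i - a_i), and m(A \ H) = m(A) - m(H).
Computing the hole measures:
  m(H_1) = 5/2 - 1 = 3/2.
  m(H_2) = 4 - 7/2 = 1/2.
Summed: m(H) = 3/2 + 1/2 = 2.
So m(A \ H) = 9 - 2 = 7.

7


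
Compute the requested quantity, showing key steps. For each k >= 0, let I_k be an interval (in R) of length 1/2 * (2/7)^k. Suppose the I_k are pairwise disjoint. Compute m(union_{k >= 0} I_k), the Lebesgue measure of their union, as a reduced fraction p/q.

By countable additivity of the Lebesgue measure on pairwise disjoint measurable sets,
  m(union_{k >= 0} I_k) = sum_{k >= 0} m(I_k) = sum_{k >= 0} a * r^k,
  with a = 1/2 and r = 2/7.
Since 0 < r = 2/7 < 1, the geometric series converges:
  sum_{k >= 0} a * r^k = a / (1 - r).
  = 1/2 / (1 - 2/7)
  = 1/2 / (5/7)
  = 7/10.

7/10


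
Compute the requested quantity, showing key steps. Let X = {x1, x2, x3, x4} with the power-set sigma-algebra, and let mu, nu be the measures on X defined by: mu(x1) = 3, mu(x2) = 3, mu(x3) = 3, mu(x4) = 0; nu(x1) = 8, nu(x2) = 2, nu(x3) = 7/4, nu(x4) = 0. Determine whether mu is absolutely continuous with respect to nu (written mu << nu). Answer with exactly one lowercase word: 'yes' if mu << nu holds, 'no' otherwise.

mu << nu means: every nu-null measurable set is also mu-null; equivalently, for every atom x, if nu({x}) = 0 then mu({x}) = 0.
Checking each atom:
  x1: nu = 8 > 0 -> no constraint.
  x2: nu = 2 > 0 -> no constraint.
  x3: nu = 7/4 > 0 -> no constraint.
  x4: nu = 0, mu = 0 -> consistent with mu << nu.
No atom violates the condition. Therefore mu << nu.

yes


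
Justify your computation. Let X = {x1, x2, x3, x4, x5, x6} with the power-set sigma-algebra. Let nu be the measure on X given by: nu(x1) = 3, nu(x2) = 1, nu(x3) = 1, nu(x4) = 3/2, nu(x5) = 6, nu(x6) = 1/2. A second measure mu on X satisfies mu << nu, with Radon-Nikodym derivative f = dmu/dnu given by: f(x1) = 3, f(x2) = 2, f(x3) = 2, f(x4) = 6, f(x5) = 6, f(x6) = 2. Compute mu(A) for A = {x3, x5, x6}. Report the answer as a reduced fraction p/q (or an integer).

By the defining property of the Radon-Nikodym derivative, for every measurable set A,
  mu(A) = integral_A f dnu.
Since nu is a discrete measure concentrated on the atoms of X, the integral over A reduces to the sum
  mu(A) = sum_{x in A} f(x) * nu({x}).
Computing each term:
  x3: f(x3) * nu(x3) = 2 * 1 = 2.
  x5: f(x5) * nu(x5) = 6 * 6 = 36.
  x6: f(x6) * nu(x6) = 2 * 1/2 = 1.
Summing: mu(A) = 2 + 36 + 1 = 39.

39


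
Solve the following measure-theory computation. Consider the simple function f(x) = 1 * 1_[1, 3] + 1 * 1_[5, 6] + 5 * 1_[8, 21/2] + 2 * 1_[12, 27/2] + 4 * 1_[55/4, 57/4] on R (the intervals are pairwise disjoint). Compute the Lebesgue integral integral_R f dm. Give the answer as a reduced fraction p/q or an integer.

For a simple function f = sum_i c_i * 1_{A_i} with disjoint A_i,
  integral f dm = sum_i c_i * m(A_i).
Lengths of the A_i:
  m(A_1) = 3 - 1 = 2.
  m(A_2) = 6 - 5 = 1.
  m(A_3) = 21/2 - 8 = 5/2.
  m(A_4) = 27/2 - 12 = 3/2.
  m(A_5) = 57/4 - 55/4 = 1/2.
Contributions c_i * m(A_i):
  (1) * (2) = 2.
  (1) * (1) = 1.
  (5) * (5/2) = 25/2.
  (2) * (3/2) = 3.
  (4) * (1/2) = 2.
Total: 2 + 1 + 25/2 + 3 + 2 = 41/2.

41/2


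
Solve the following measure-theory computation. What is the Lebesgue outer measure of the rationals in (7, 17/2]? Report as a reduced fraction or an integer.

The set Q cap (7, 17/2] is countable (a subset of the countable set Q). Lebesgue outer measure of any countable set is 0: each singleton {q} has m*({q}) = 0, and by countable subadditivity m*(union_k {q_k}) <= sum_k m*({q_k}) = sum_k 0 = 0. The reverse inequality m*(E) >= 0 is automatic. So m*(Q cap (7, 17/2]) = 0.

0


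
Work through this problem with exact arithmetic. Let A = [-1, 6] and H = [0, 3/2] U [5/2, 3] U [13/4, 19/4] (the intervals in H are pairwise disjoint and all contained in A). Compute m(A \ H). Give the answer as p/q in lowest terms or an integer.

The ambient interval has length m(A) = 6 - (-1) = 7.
Since the holes are disjoint and sit inside A, by finite additivity
  m(H) = sum_i (b_i - a_i), and m(A \ H) = m(A) - m(H).
Computing the hole measures:
  m(H_1) = 3/2 - 0 = 3/2.
  m(H_2) = 3 - 5/2 = 1/2.
  m(H_3) = 19/4 - 13/4 = 3/2.
Summed: m(H) = 3/2 + 1/2 + 3/2 = 7/2.
So m(A \ H) = 7 - 7/2 = 7/2.

7/2


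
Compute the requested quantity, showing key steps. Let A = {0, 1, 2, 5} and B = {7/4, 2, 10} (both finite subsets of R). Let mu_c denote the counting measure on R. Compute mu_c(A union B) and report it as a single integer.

Counting measure on a finite set equals cardinality. By inclusion-exclusion, |A union B| = |A| + |B| - |A cap B|.
|A| = 4, |B| = 3, |A cap B| = 1.
So mu_c(A union B) = 4 + 3 - 1 = 6.

6


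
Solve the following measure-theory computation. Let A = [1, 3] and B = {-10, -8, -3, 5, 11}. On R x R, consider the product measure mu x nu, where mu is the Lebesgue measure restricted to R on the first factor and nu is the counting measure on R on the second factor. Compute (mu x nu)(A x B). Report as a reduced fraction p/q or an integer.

For a measurable rectangle A x B, the product measure satisfies
  (mu x nu)(A x B) = mu(A) * nu(B).
  mu(A) = 2.
  nu(B) = 5.
  (mu x nu)(A x B) = 2 * 5 = 10.

10


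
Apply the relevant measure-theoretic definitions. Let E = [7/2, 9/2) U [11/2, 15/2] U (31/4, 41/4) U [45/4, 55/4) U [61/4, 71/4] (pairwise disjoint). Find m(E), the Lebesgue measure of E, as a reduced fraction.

For pairwise disjoint intervals, m(union_i I_i) = sum_i m(I_i),
and m is invariant under swapping open/closed endpoints (single points have measure 0).
So m(E) = sum_i (b_i - a_i).
  I_1 has length 9/2 - 7/2 = 1.
  I_2 has length 15/2 - 11/2 = 2.
  I_3 has length 41/4 - 31/4 = 5/2.
  I_4 has length 55/4 - 45/4 = 5/2.
  I_5 has length 71/4 - 61/4 = 5/2.
Summing:
  m(E) = 1 + 2 + 5/2 + 5/2 + 5/2 = 21/2.

21/2


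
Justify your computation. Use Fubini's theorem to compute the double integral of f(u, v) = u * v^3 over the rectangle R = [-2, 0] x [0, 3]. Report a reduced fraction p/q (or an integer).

f(u, v) is a tensor product of a function of u and a function of v, and both factors are bounded continuous (hence Lebesgue integrable) on the rectangle, so Fubini's theorem applies:
  integral_R f d(m x m) = (integral_a1^b1 u du) * (integral_a2^b2 v^3 dv).
Inner integral in u: integral_{-2}^{0} u du = (0^2 - (-2)^2)/2
  = -2.
Inner integral in v: integral_{0}^{3} v^3 dv = (3^4 - 0^4)/4
  = 81/4.
Product: (-2) * (81/4) = -81/2.

-81/2


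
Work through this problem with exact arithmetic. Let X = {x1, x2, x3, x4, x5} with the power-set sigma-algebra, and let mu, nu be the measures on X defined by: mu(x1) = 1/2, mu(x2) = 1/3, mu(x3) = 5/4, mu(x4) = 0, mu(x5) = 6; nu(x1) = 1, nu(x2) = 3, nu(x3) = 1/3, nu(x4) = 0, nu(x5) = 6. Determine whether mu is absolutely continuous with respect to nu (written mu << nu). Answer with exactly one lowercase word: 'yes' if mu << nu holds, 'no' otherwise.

mu << nu means: every nu-null measurable set is also mu-null; equivalently, for every atom x, if nu({x}) = 0 then mu({x}) = 0.
Checking each atom:
  x1: nu = 1 > 0 -> no constraint.
  x2: nu = 3 > 0 -> no constraint.
  x3: nu = 1/3 > 0 -> no constraint.
  x4: nu = 0, mu = 0 -> consistent with mu << nu.
  x5: nu = 6 > 0 -> no constraint.
No atom violates the condition. Therefore mu << nu.

yes


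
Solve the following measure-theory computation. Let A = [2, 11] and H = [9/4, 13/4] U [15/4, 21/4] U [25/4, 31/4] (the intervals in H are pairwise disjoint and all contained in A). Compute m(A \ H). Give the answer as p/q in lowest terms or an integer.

The ambient interval has length m(A) = 11 - 2 = 9.
Since the holes are disjoint and sit inside A, by finite additivity
  m(H) = sum_i (b_i - a_i), and m(A \ H) = m(A) - m(H).
Computing the hole measures:
  m(H_1) = 13/4 - 9/4 = 1.
  m(H_2) = 21/4 - 15/4 = 3/2.
  m(H_3) = 31/4 - 25/4 = 3/2.
Summed: m(H) = 1 + 3/2 + 3/2 = 4.
So m(A \ H) = 9 - 4 = 5.

5


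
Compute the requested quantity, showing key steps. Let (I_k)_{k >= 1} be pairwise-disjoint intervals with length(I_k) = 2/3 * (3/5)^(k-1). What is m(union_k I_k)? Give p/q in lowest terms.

By countable additivity of the Lebesgue measure on pairwise disjoint measurable sets,
  m(union_{k >= 1} I_k) = sum_{k >= 1} m(I_k) = sum_{k >= 1} a * r^(k-1),
  with a = 2/3 and r = 3/5.
Since 0 < r = 3/5 < 1, the geometric series converges:
  sum_{k >= 1} a * r^(k-1) = a / (1 - r).
  = 2/3 / (1 - 3/5)
  = 2/3 / (2/5)
  = 5/3.

5/3


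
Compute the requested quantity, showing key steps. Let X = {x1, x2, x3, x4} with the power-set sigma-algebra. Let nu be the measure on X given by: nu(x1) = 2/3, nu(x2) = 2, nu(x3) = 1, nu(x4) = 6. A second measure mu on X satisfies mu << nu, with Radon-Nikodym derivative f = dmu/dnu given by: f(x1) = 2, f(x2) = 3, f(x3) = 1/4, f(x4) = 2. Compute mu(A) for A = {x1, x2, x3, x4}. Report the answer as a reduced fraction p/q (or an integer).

By the defining property of the Radon-Nikodym derivative, for every measurable set A,
  mu(A) = integral_A f dnu.
Since nu is a discrete measure concentrated on the atoms of X, the integral over A reduces to the sum
  mu(A) = sum_{x in A} f(x) * nu({x}).
Computing each term:
  x1: f(x1) * nu(x1) = 2 * 2/3 = 4/3.
  x2: f(x2) * nu(x2) = 3 * 2 = 6.
  x3: f(x3) * nu(x3) = 1/4 * 1 = 1/4.
  x4: f(x4) * nu(x4) = 2 * 6 = 12.
Summing: mu(A) = 4/3 + 6 + 1/4 + 12 = 235/12.

235/12


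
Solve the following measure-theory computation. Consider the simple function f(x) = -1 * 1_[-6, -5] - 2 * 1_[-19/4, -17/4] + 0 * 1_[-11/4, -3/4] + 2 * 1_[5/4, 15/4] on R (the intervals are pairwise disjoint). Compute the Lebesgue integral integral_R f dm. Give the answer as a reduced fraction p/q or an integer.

For a simple function f = sum_i c_i * 1_{A_i} with disjoint A_i,
  integral f dm = sum_i c_i * m(A_i).
Lengths of the A_i:
  m(A_1) = -5 - (-6) = 1.
  m(A_2) = -17/4 - (-19/4) = 1/2.
  m(A_3) = -3/4 - (-11/4) = 2.
  m(A_4) = 15/4 - 5/4 = 5/2.
Contributions c_i * m(A_i):
  (-1) * (1) = -1.
  (-2) * (1/2) = -1.
  (0) * (2) = 0.
  (2) * (5/2) = 5.
Total: -1 - 1 + 0 + 5 = 3.

3


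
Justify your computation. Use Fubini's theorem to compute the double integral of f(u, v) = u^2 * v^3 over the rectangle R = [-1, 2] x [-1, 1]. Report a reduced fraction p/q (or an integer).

f(u, v) is a tensor product of a function of u and a function of v, and both factors are bounded continuous (hence Lebesgue integrable) on the rectangle, so Fubini's theorem applies:
  integral_R f d(m x m) = (integral_a1^b1 u^2 du) * (integral_a2^b2 v^3 dv).
Inner integral in u: integral_{-1}^{2} u^2 du = (2^3 - (-1)^3)/3
  = 3.
Inner integral in v: integral_{-1}^{1} v^3 dv = (1^4 - (-1)^4)/4
  = 0.
Product: (3) * (0) = 0.

0


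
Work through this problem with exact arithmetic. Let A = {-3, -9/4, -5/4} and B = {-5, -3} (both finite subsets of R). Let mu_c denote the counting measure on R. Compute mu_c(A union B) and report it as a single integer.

Counting measure on a finite set equals cardinality. By inclusion-exclusion, |A union B| = |A| + |B| - |A cap B|.
|A| = 3, |B| = 2, |A cap B| = 1.
So mu_c(A union B) = 3 + 2 - 1 = 4.

4


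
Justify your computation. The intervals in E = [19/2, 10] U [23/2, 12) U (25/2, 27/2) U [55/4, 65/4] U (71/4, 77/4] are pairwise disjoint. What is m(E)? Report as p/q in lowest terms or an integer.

For pairwise disjoint intervals, m(union_i I_i) = sum_i m(I_i),
and m is invariant under swapping open/closed endpoints (single points have measure 0).
So m(E) = sum_i (b_i - a_i).
  I_1 has length 10 - 19/2 = 1/2.
  I_2 has length 12 - 23/2 = 1/2.
  I_3 has length 27/2 - 25/2 = 1.
  I_4 has length 65/4 - 55/4 = 5/2.
  I_5 has length 77/4 - 71/4 = 3/2.
Summing:
  m(E) = 1/2 + 1/2 + 1 + 5/2 + 3/2 = 6.

6


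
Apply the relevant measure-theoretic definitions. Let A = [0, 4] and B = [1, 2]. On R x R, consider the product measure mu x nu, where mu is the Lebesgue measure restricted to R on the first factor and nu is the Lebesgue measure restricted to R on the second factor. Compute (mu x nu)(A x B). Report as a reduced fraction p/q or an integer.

For a measurable rectangle A x B, the product measure satisfies
  (mu x nu)(A x B) = mu(A) * nu(B).
  mu(A) = 4.
  nu(B) = 1.
  (mu x nu)(A x B) = 4 * 1 = 4.

4


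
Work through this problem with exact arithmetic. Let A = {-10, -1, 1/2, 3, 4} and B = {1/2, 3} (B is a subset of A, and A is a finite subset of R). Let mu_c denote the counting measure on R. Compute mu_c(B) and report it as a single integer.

Counting measure assigns mu_c(E) = |E| (number of elements) when E is finite.
B has 2 element(s), so mu_c(B) = 2.

2


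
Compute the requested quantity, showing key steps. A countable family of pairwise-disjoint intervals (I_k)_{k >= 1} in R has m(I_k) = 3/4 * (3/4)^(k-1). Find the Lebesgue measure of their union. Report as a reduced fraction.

By countable additivity of the Lebesgue measure on pairwise disjoint measurable sets,
  m(union_{k >= 1} I_k) = sum_{k >= 1} m(I_k) = sum_{k >= 1} a * r^(k-1),
  with a = 3/4 and r = 3/4.
Since 0 < r = 3/4 < 1, the geometric series converges:
  sum_{k >= 1} a * r^(k-1) = a / (1 - r).
  = 3/4 / (1 - 3/4)
  = 3/4 / (1/4)
  = 3.

3


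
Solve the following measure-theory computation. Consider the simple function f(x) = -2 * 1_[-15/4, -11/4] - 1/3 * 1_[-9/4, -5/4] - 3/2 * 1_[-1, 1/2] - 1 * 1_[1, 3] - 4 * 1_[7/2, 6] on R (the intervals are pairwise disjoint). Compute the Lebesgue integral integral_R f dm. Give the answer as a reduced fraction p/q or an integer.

For a simple function f = sum_i c_i * 1_{A_i} with disjoint A_i,
  integral f dm = sum_i c_i * m(A_i).
Lengths of the A_i:
  m(A_1) = -11/4 - (-15/4) = 1.
  m(A_2) = -5/4 - (-9/4) = 1.
  m(A_3) = 1/2 - (-1) = 3/2.
  m(A_4) = 3 - 1 = 2.
  m(A_5) = 6 - 7/2 = 5/2.
Contributions c_i * m(A_i):
  (-2) * (1) = -2.
  (-1/3) * (1) = -1/3.
  (-3/2) * (3/2) = -9/4.
  (-1) * (2) = -2.
  (-4) * (5/2) = -10.
Total: -2 - 1/3 - 9/4 - 2 - 10 = -199/12.

-199/12


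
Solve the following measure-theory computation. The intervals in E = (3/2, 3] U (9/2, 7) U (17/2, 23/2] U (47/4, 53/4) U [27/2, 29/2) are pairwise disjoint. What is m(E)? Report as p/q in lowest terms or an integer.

For pairwise disjoint intervals, m(union_i I_i) = sum_i m(I_i),
and m is invariant under swapping open/closed endpoints (single points have measure 0).
So m(E) = sum_i (b_i - a_i).
  I_1 has length 3 - 3/2 = 3/2.
  I_2 has length 7 - 9/2 = 5/2.
  I_3 has length 23/2 - 17/2 = 3.
  I_4 has length 53/4 - 47/4 = 3/2.
  I_5 has length 29/2 - 27/2 = 1.
Summing:
  m(E) = 3/2 + 5/2 + 3 + 3/2 + 1 = 19/2.

19/2


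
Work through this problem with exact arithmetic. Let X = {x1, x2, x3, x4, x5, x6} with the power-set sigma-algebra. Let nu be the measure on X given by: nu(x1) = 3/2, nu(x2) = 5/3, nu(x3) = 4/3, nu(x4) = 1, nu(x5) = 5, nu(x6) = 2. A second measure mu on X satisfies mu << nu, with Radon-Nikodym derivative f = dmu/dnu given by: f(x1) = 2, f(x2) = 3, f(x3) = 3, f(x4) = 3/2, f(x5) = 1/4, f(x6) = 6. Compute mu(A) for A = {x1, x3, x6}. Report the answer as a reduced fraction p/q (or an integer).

By the defining property of the Radon-Nikodym derivative, for every measurable set A,
  mu(A) = integral_A f dnu.
Since nu is a discrete measure concentrated on the atoms of X, the integral over A reduces to the sum
  mu(A) = sum_{x in A} f(x) * nu({x}).
Computing each term:
  x1: f(x1) * nu(x1) = 2 * 3/2 = 3.
  x3: f(x3) * nu(x3) = 3 * 4/3 = 4.
  x6: f(x6) * nu(x6) = 6 * 2 = 12.
Summing: mu(A) = 3 + 4 + 12 = 19.

19


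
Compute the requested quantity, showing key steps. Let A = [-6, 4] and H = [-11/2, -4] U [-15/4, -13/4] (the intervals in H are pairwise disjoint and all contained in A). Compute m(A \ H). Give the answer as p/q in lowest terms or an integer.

The ambient interval has length m(A) = 4 - (-6) = 10.
Since the holes are disjoint and sit inside A, by finite additivity
  m(H) = sum_i (b_i - a_i), and m(A \ H) = m(A) - m(H).
Computing the hole measures:
  m(H_1) = -4 - (-11/2) = 3/2.
  m(H_2) = -13/4 - (-15/4) = 1/2.
Summed: m(H) = 3/2 + 1/2 = 2.
So m(A \ H) = 10 - 2 = 8.

8


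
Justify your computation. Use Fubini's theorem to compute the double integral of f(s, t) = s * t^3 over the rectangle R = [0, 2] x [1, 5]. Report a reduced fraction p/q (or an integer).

f(s, t) is a tensor product of a function of s and a function of t, and both factors are bounded continuous (hence Lebesgue integrable) on the rectangle, so Fubini's theorem applies:
  integral_R f d(m x m) = (integral_a1^b1 s ds) * (integral_a2^b2 t^3 dt).
Inner integral in s: integral_{0}^{2} s ds = (2^2 - 0^2)/2
  = 2.
Inner integral in t: integral_{1}^{5} t^3 dt = (5^4 - 1^4)/4
  = 156.
Product: (2) * (156) = 312.

312


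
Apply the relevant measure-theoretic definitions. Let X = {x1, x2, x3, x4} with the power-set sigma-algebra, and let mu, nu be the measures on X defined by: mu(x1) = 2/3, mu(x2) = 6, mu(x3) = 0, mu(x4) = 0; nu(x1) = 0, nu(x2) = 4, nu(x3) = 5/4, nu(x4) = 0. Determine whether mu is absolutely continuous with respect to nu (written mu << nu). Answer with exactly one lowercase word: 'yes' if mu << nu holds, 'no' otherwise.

mu << nu means: every nu-null measurable set is also mu-null; equivalently, for every atom x, if nu({x}) = 0 then mu({x}) = 0.
Checking each atom:
  x1: nu = 0, mu = 2/3 > 0 -> violates mu << nu.
  x2: nu = 4 > 0 -> no constraint.
  x3: nu = 5/4 > 0 -> no constraint.
  x4: nu = 0, mu = 0 -> consistent with mu << nu.
The atom(s) x1 violate the condition (nu = 0 but mu > 0). Therefore mu is NOT absolutely continuous w.r.t. nu.

no


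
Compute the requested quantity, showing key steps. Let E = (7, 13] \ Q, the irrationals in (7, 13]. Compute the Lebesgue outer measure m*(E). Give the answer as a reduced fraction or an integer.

The interval I = (7, 13] has m(I) = 13 - 7 = 6 (endpoints are measure-zero, so open/closed/half-open agree). Write I = (I cap Q) u (I \ Q). The rationals in I are countable, so m*(I cap Q) = 0 (cover each rational by intervals whose total length is arbitrarily small). By countable subadditivity m*(I) <= m*(I cap Q) + m*(I \ Q), hence m*(I \ Q) >= m(I) = 6. The reverse inequality m*(I \ Q) <= m*(I) = 6 is trivial since (I \ Q) is a subset of I. Therefore m*(I \ Q) = 6.

6


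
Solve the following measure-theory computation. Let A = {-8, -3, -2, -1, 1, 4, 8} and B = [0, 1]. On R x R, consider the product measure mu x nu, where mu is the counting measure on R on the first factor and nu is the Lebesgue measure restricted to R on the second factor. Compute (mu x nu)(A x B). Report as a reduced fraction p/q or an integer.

For a measurable rectangle A x B, the product measure satisfies
  (mu x nu)(A x B) = mu(A) * nu(B).
  mu(A) = 7.
  nu(B) = 1.
  (mu x nu)(A x B) = 7 * 1 = 7.

7


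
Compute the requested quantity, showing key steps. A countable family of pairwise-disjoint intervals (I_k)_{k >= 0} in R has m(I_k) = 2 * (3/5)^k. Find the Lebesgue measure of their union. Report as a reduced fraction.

By countable additivity of the Lebesgue measure on pairwise disjoint measurable sets,
  m(union_{k >= 0} I_k) = sum_{k >= 0} m(I_k) = sum_{k >= 0} a * r^k,
  with a = 2 and r = 3/5.
Since 0 < r = 3/5 < 1, the geometric series converges:
  sum_{k >= 0} a * r^k = a / (1 - r).
  = 2 / (1 - 3/5)
  = 2 / (2/5)
  = 5.

5


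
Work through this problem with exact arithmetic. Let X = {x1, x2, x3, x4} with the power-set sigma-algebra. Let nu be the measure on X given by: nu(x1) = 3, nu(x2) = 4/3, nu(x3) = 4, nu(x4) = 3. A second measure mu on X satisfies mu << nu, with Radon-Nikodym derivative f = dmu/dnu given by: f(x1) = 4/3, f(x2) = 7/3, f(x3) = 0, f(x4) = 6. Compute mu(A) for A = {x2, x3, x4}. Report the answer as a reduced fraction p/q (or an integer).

By the defining property of the Radon-Nikodym derivative, for every measurable set A,
  mu(A) = integral_A f dnu.
Since nu is a discrete measure concentrated on the atoms of X, the integral over A reduces to the sum
  mu(A) = sum_{x in A} f(x) * nu({x}).
Computing each term:
  x2: f(x2) * nu(x2) = 7/3 * 4/3 = 28/9.
  x3: f(x3) * nu(x3) = 0 * 4 = 0.
  x4: f(x4) * nu(x4) = 6 * 3 = 18.
Summing: mu(A) = 28/9 + 0 + 18 = 190/9.

190/9


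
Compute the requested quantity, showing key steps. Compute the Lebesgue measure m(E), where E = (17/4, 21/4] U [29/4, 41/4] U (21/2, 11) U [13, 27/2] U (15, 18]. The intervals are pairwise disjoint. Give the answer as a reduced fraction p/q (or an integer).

For pairwise disjoint intervals, m(union_i I_i) = sum_i m(I_i),
and m is invariant under swapping open/closed endpoints (single points have measure 0).
So m(E) = sum_i (b_i - a_i).
  I_1 has length 21/4 - 17/4 = 1.
  I_2 has length 41/4 - 29/4 = 3.
  I_3 has length 11 - 21/2 = 1/2.
  I_4 has length 27/2 - 13 = 1/2.
  I_5 has length 18 - 15 = 3.
Summing:
  m(E) = 1 + 3 + 1/2 + 1/2 + 3 = 8.

8


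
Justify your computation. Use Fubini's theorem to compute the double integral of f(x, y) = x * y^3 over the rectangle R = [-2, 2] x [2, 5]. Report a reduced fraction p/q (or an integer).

f(x, y) is a tensor product of a function of x and a function of y, and both factors are bounded continuous (hence Lebesgue integrable) on the rectangle, so Fubini's theorem applies:
  integral_R f d(m x m) = (integral_a1^b1 x dx) * (integral_a2^b2 y^3 dy).
Inner integral in x: integral_{-2}^{2} x dx = (2^2 - (-2)^2)/2
  = 0.
Inner integral in y: integral_{2}^{5} y^3 dy = (5^4 - 2^4)/4
  = 609/4.
Product: (0) * (609/4) = 0.

0


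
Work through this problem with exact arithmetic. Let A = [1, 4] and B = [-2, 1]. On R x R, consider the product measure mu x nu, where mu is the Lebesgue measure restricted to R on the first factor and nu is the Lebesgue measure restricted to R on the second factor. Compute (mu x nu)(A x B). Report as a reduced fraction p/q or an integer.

For a measurable rectangle A x B, the product measure satisfies
  (mu x nu)(A x B) = mu(A) * nu(B).
  mu(A) = 3.
  nu(B) = 3.
  (mu x nu)(A x B) = 3 * 3 = 9.

9


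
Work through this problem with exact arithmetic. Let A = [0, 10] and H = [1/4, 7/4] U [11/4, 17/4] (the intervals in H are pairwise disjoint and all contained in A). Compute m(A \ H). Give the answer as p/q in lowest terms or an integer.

The ambient interval has length m(A) = 10 - 0 = 10.
Since the holes are disjoint and sit inside A, by finite additivity
  m(H) = sum_i (b_i - a_i), and m(A \ H) = m(A) - m(H).
Computing the hole measures:
  m(H_1) = 7/4 - 1/4 = 3/2.
  m(H_2) = 17/4 - 11/4 = 3/2.
Summed: m(H) = 3/2 + 3/2 = 3.
So m(A \ H) = 10 - 3 = 7.

7


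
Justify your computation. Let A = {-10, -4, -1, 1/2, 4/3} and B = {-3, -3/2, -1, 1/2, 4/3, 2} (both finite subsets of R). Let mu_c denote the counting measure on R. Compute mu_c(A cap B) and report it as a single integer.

Counting measure on a finite set equals cardinality. mu_c(A cap B) = |A cap B| (elements appearing in both).
Enumerating the elements of A that also lie in B gives 3 element(s).
So mu_c(A cap B) = 3.

3


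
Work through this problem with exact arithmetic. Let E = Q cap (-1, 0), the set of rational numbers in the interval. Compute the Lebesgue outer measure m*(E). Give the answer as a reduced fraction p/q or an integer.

E = Q cap (-1, 0) is a subset of Q, which is countable. Enumerate Q = {q_1, q_2, ...}; for any eps > 0, cover q_k by the open interval (q_k - eps/2^(k+1), q_k + eps/2^(k+1)), of length eps/2^k. The total cover length is sum_{k>=1} eps/2^k = eps. Hence m*(E) <= m*(Q) <= eps for every eps > 0, and since outer measure is non-negative, m*(E) = 0.

0


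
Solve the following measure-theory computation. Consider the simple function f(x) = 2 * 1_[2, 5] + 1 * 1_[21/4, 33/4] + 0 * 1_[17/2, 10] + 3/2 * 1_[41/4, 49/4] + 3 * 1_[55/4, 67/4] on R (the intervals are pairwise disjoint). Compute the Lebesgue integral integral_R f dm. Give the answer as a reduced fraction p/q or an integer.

For a simple function f = sum_i c_i * 1_{A_i} with disjoint A_i,
  integral f dm = sum_i c_i * m(A_i).
Lengths of the A_i:
  m(A_1) = 5 - 2 = 3.
  m(A_2) = 33/4 - 21/4 = 3.
  m(A_3) = 10 - 17/2 = 3/2.
  m(A_4) = 49/4 - 41/4 = 2.
  m(A_5) = 67/4 - 55/4 = 3.
Contributions c_i * m(A_i):
  (2) * (3) = 6.
  (1) * (3) = 3.
  (0) * (3/2) = 0.
  (3/2) * (2) = 3.
  (3) * (3) = 9.
Total: 6 + 3 + 0 + 3 + 9 = 21.

21


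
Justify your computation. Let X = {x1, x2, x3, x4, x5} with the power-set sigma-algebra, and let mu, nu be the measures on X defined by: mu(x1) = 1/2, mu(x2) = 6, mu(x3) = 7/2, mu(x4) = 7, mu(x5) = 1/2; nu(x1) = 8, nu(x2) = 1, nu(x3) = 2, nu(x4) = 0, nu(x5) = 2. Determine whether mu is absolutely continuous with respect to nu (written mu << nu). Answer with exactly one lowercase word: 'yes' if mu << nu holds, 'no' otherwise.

mu << nu means: every nu-null measurable set is also mu-null; equivalently, for every atom x, if nu({x}) = 0 then mu({x}) = 0.
Checking each atom:
  x1: nu = 8 > 0 -> no constraint.
  x2: nu = 1 > 0 -> no constraint.
  x3: nu = 2 > 0 -> no constraint.
  x4: nu = 0, mu = 7 > 0 -> violates mu << nu.
  x5: nu = 2 > 0 -> no constraint.
The atom(s) x4 violate the condition (nu = 0 but mu > 0). Therefore mu is NOT absolutely continuous w.r.t. nu.

no


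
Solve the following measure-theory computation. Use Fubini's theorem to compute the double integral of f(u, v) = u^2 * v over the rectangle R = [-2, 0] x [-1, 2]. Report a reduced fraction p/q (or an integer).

f(u, v) is a tensor product of a function of u and a function of v, and both factors are bounded continuous (hence Lebesgue integrable) on the rectangle, so Fubini's theorem applies:
  integral_R f d(m x m) = (integral_a1^b1 u^2 du) * (integral_a2^b2 v dv).
Inner integral in u: integral_{-2}^{0} u^2 du = (0^3 - (-2)^3)/3
  = 8/3.
Inner integral in v: integral_{-1}^{2} v dv = (2^2 - (-1)^2)/2
  = 3/2.
Product: (8/3) * (3/2) = 4.

4


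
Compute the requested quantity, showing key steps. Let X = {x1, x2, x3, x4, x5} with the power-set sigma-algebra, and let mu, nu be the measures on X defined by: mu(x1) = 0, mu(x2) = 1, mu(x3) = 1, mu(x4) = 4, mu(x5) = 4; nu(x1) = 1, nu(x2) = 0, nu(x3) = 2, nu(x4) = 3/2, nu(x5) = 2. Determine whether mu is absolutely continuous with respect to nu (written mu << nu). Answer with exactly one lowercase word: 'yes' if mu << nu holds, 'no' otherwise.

mu << nu means: every nu-null measurable set is also mu-null; equivalently, for every atom x, if nu({x}) = 0 then mu({x}) = 0.
Checking each atom:
  x1: nu = 1 > 0 -> no constraint.
  x2: nu = 0, mu = 1 > 0 -> violates mu << nu.
  x3: nu = 2 > 0 -> no constraint.
  x4: nu = 3/2 > 0 -> no constraint.
  x5: nu = 2 > 0 -> no constraint.
The atom(s) x2 violate the condition (nu = 0 but mu > 0). Therefore mu is NOT absolutely continuous w.r.t. nu.

no


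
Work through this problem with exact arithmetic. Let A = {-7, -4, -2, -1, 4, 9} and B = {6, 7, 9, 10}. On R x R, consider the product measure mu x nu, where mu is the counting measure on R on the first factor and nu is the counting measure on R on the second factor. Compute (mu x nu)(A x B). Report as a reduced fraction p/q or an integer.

For a measurable rectangle A x B, the product measure satisfies
  (mu x nu)(A x B) = mu(A) * nu(B).
  mu(A) = 6.
  nu(B) = 4.
  (mu x nu)(A x B) = 6 * 4 = 24.

24


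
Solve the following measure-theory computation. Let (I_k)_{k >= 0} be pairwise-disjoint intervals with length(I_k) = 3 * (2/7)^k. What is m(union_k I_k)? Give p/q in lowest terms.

By countable additivity of the Lebesgue measure on pairwise disjoint measurable sets,
  m(union_{k >= 0} I_k) = sum_{k >= 0} m(I_k) = sum_{k >= 0} a * r^k,
  with a = 3 and r = 2/7.
Since 0 < r = 2/7 < 1, the geometric series converges:
  sum_{k >= 0} a * r^k = a / (1 - r).
  = 3 / (1 - 2/7)
  = 3 / (5/7)
  = 21/5.

21/5


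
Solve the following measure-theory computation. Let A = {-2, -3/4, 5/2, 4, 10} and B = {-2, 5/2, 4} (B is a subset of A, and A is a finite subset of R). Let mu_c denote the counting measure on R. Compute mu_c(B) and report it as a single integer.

Counting measure assigns mu_c(E) = |E| (number of elements) when E is finite.
B has 3 element(s), so mu_c(B) = 3.

3


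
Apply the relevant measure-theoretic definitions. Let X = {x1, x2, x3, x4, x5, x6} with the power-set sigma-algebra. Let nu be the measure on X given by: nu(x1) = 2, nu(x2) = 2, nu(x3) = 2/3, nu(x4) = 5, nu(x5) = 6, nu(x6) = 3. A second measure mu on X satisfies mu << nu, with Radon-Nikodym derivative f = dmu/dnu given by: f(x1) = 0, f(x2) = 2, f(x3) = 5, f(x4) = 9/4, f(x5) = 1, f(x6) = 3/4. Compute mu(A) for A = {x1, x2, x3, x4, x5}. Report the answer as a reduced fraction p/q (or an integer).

By the defining property of the Radon-Nikodym derivative, for every measurable set A,
  mu(A) = integral_A f dnu.
Since nu is a discrete measure concentrated on the atoms of X, the integral over A reduces to the sum
  mu(A) = sum_{x in A} f(x) * nu({x}).
Computing each term:
  x1: f(x1) * nu(x1) = 0 * 2 = 0.
  x2: f(x2) * nu(x2) = 2 * 2 = 4.
  x3: f(x3) * nu(x3) = 5 * 2/3 = 10/3.
  x4: f(x4) * nu(x4) = 9/4 * 5 = 45/4.
  x5: f(x5) * nu(x5) = 1 * 6 = 6.
Summing: mu(A) = 0 + 4 + 10/3 + 45/4 + 6 = 295/12.

295/12


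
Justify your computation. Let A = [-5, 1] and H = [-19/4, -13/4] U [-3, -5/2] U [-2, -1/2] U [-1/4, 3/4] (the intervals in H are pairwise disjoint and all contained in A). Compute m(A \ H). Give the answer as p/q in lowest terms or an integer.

The ambient interval has length m(A) = 1 - (-5) = 6.
Since the holes are disjoint and sit inside A, by finite additivity
  m(H) = sum_i (b_i - a_i), and m(A \ H) = m(A) - m(H).
Computing the hole measures:
  m(H_1) = -13/4 - (-19/4) = 3/2.
  m(H_2) = -5/2 - (-3) = 1/2.
  m(H_3) = -1/2 - (-2) = 3/2.
  m(H_4) = 3/4 - (-1/4) = 1.
Summed: m(H) = 3/2 + 1/2 + 3/2 + 1 = 9/2.
So m(A \ H) = 6 - 9/2 = 3/2.

3/2


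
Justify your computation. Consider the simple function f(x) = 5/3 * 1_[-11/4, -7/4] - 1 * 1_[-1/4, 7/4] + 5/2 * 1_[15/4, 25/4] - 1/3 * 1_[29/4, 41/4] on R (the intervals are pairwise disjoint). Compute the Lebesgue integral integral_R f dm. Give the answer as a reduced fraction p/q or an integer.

For a simple function f = sum_i c_i * 1_{A_i} with disjoint A_i,
  integral f dm = sum_i c_i * m(A_i).
Lengths of the A_i:
  m(A_1) = -7/4 - (-11/4) = 1.
  m(A_2) = 7/4 - (-1/4) = 2.
  m(A_3) = 25/4 - 15/4 = 5/2.
  m(A_4) = 41/4 - 29/4 = 3.
Contributions c_i * m(A_i):
  (5/3) * (1) = 5/3.
  (-1) * (2) = -2.
  (5/2) * (5/2) = 25/4.
  (-1/3) * (3) = -1.
Total: 5/3 - 2 + 25/4 - 1 = 59/12.

59/12


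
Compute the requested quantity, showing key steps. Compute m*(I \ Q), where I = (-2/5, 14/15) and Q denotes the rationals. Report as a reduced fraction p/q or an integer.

The interval I = (-2/5, 14/15) has m(I) = 14/15 - (-2/5) = 4/3 (endpoints are measure-zero, so open/closed/half-open agree). Write I = (I cap Q) u (I \ Q). The rationals in I are countable, so m*(I cap Q) = 0 (cover each rational by intervals whose total length is arbitrarily small). By countable subadditivity m*(I) <= m*(I cap Q) + m*(I \ Q), hence m*(I \ Q) >= m(I) = 4/3. The reverse inequality m*(I \ Q) <= m*(I) = 4/3 is trivial since (I \ Q) is a subset of I. Therefore m*(I \ Q) = 4/3.

4/3


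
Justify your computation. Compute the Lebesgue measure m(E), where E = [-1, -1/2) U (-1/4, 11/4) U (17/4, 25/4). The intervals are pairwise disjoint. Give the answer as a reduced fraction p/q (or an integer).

For pairwise disjoint intervals, m(union_i I_i) = sum_i m(I_i),
and m is invariant under swapping open/closed endpoints (single points have measure 0).
So m(E) = sum_i (b_i - a_i).
  I_1 has length -1/2 - (-1) = 1/2.
  I_2 has length 11/4 - (-1/4) = 3.
  I_3 has length 25/4 - 17/4 = 2.
Summing:
  m(E) = 1/2 + 3 + 2 = 11/2.

11/2


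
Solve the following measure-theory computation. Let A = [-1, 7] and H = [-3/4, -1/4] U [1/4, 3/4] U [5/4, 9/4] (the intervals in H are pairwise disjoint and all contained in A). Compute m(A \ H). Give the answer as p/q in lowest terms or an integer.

The ambient interval has length m(A) = 7 - (-1) = 8.
Since the holes are disjoint and sit inside A, by finite additivity
  m(H) = sum_i (b_i - a_i), and m(A \ H) = m(A) - m(H).
Computing the hole measures:
  m(H_1) = -1/4 - (-3/4) = 1/2.
  m(H_2) = 3/4 - 1/4 = 1/2.
  m(H_3) = 9/4 - 5/4 = 1.
Summed: m(H) = 1/2 + 1/2 + 1 = 2.
So m(A \ H) = 8 - 2 = 6.

6


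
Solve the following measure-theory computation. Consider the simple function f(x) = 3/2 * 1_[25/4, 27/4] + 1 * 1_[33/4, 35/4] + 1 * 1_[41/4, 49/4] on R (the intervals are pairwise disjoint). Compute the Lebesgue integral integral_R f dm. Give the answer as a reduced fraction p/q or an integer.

For a simple function f = sum_i c_i * 1_{A_i} with disjoint A_i,
  integral f dm = sum_i c_i * m(A_i).
Lengths of the A_i:
  m(A_1) = 27/4 - 25/4 = 1/2.
  m(A_2) = 35/4 - 33/4 = 1/2.
  m(A_3) = 49/4 - 41/4 = 2.
Contributions c_i * m(A_i):
  (3/2) * (1/2) = 3/4.
  (1) * (1/2) = 1/2.
  (1) * (2) = 2.
Total: 3/4 + 1/2 + 2 = 13/4.

13/4


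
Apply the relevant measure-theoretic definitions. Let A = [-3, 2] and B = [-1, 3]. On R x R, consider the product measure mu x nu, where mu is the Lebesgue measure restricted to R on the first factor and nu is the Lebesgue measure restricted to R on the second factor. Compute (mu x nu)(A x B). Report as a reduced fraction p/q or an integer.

For a measurable rectangle A x B, the product measure satisfies
  (mu x nu)(A x B) = mu(A) * nu(B).
  mu(A) = 5.
  nu(B) = 4.
  (mu x nu)(A x B) = 5 * 4 = 20.

20


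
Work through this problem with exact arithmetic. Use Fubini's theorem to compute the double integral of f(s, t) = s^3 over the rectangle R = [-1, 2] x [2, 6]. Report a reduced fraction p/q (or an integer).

f(s, t) is a tensor product of a function of s and a function of t, and both factors are bounded continuous (hence Lebesgue integrable) on the rectangle, so Fubini's theorem applies:
  integral_R f d(m x m) = (integral_a1^b1 s^3 ds) * (integral_a2^b2 1 dt).
Inner integral in s: integral_{-1}^{2} s^3 ds = (2^4 - (-1)^4)/4
  = 15/4.
Inner integral in t: integral_{2}^{6} 1 dt = (6^1 - 2^1)/1
  = 4.
Product: (15/4) * (4) = 15.

15


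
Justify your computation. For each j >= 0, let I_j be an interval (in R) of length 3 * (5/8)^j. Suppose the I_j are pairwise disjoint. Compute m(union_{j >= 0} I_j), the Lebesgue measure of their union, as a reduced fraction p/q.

By countable additivity of the Lebesgue measure on pairwise disjoint measurable sets,
  m(union_{j >= 0} I_j) = sum_{j >= 0} m(I_j) = sum_{j >= 0} a * r^j,
  with a = 3 and r = 5/8.
Since 0 < r = 5/8 < 1, the geometric series converges:
  sum_{j >= 0} a * r^j = a / (1 - r).
  = 3 / (1 - 5/8)
  = 3 / (3/8)
  = 8.

8
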